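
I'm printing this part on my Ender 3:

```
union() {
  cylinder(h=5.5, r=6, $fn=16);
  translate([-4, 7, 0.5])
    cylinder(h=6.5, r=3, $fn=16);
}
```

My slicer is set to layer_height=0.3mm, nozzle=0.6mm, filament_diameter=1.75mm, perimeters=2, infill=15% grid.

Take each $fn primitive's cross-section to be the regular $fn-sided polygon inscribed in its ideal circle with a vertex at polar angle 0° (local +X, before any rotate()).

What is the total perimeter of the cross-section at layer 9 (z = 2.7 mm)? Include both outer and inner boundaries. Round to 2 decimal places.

At z = 2.7 mm: the r=6 cylinder gives a regular 16-gon of circumradius 6 (constant along its height) (perimeter = 2·16·6.000·sin(180°/16) = 37.46 mm); the cylinder at (-4, 7): section is a regular 16-gon, circumradius r=3 (perimeter = 2·16·3.000·sin(180°/16) = 18.73 mm); Combining (union): the regions partially overlap (shared area 1.95 mm²), so the edge portions inside another operand are dropped and the merged outline is re-measured after clipping — boundary = 48.88 mm. Overall, the cross-section is a single solid region. Total boundary length (outer) = 48.88 mm.

48.88 mm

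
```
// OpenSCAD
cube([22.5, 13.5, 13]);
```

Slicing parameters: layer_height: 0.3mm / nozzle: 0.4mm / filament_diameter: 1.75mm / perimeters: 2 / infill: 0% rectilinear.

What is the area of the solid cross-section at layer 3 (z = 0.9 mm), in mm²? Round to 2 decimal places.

303.75 mm²

At z = 0.9 mm: the cube (footprint 22.5×13.5) is included at this height (area 303.75 mm²). Overall, the cross-section is a single solid region. Net area = 303.75 mm².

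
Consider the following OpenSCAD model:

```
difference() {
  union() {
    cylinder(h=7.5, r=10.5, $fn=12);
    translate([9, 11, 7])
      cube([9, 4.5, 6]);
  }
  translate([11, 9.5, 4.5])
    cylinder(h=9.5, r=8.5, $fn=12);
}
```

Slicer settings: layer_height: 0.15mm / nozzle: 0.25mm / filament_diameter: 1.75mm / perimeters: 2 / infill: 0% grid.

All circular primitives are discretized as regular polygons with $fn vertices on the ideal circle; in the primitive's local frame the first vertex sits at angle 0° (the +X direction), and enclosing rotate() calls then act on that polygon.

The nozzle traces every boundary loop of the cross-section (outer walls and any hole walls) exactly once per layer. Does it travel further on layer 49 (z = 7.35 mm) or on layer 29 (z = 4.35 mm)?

layer 49 (z = 7.35 mm)

Layer 49 (z = 7.35): the cylinder: section is a regular 12-gon, circumradius r=10.5 (perimeter = 2·12·10.500·sin(180°/12) = 65.22 mm); the 9×4.5 cube at (9, 11) contributes its full rectangle (perimeter 27.00 mm); Combining (union): the 2 present regions are separate (no shared area or edge), so areas and boundary lengths simply add and each stays a separate island — boundary = 92.22 mm; the cylinder at (11, 9.5): section is a regular 12-gon, circumradius r=8.5 (perimeter = 2·12·8.500·sin(180°/12) = 52.80 mm); Taking the first minus the rest: starting from the result so far, the r=8.5 cylinder at (11, 9.5) partially overlaps it — only the 70.95 mm² overlap (of its 216.75 mm²) is removed, clipping the outline — boundary = 70.26 mm. So its perimeter = 70.26 mm. Layer 29 (z = 4.35): the cylinder: section is a regular 12-gon, circumradius r=10.5 (perimeter = 2·12·10.500·sin(180°/12) = 65.22 mm); the cube at (9, 11) does not reach this height (z outside [7, 13]); Merging all regions: only the r=10.5 cylinder is present, so the union is just that shape — boundary = 65.22 mm; the cylinder at (11, 9.5) is absent (z outside [4.5, 14]); Subtracting the remaining from the first: none of the subtracted shapes is present at this height, so the result so far is unchanged — boundary = 65.22 mm. So its perimeter = 65.22 mm. Layer 49 is larger (70.26 vs 65.22 mm).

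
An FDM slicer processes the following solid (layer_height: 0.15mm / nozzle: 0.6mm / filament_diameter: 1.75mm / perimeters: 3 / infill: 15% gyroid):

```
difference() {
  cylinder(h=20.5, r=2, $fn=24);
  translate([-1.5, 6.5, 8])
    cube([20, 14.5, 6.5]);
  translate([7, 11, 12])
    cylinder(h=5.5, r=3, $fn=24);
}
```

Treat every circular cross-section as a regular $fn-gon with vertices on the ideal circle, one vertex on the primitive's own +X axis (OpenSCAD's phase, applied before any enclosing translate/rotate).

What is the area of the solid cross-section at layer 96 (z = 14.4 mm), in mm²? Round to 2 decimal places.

12.42 mm²

At z = 14.4 mm: the r=2 cylinder contributes a regular 24-gon of circumradius 2 (area = (24/2)·2.000²·sin(360°/24) = 12.42 mm²); the 20×14.5 cube at (-1.5, 6.5) contributes its full rectangle (area 290.00 mm²); the r=3 cylinder at (7, 11) gives a regular 24-gon of circumradius 3 (constant along its height) (area = (24/2)·3.000²·sin(360°/24) = 27.95 mm²); After the difference (first − rest): starting from the r=2 cylinder (12.42 mm²), the 20×14.5 cube at (-1.5, 6.5) misses the remaining region (no effect); the r=3 cylinder at (7, 11) misses the remaining region (no effect) — area = 12.42 mm². Overall, the cross-section is a single solid region. Net area = 12.42 mm².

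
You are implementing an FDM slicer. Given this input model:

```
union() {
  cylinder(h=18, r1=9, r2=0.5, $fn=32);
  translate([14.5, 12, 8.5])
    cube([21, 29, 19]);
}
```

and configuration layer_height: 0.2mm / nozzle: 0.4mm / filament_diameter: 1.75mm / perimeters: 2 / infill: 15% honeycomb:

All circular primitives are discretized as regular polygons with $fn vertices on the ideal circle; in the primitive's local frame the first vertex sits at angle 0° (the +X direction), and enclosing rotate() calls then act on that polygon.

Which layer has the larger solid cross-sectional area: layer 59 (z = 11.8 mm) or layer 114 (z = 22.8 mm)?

layer 59 (z = 11.8 mm)

Layer 59 (z = 11.8): the cone (r1=9→r2=0.5) has section circumradius 3.428 here — a regular 32-gon (area = (32/2)·3.428²·sin(360°/32) = 36.68 mm²); the cube at (14.5, 12) is present — its section is the full 21×29 rectangle (area 609.00 mm²); Combining (union): the 2 present regions are separate (no shared area or edge), so areas and boundary lengths simply add and each stays a separate island — area = 645.68 mm². So its area = 645.68 mm². Layer 114 (z = 22.8): the cone is absent (z outside [0, 18]); the cube at (14.5, 12) is present — its section is the full 21×29 rectangle (area 609.00 mm²); Combining (union): only the 21×29 cube at (14.5, 12) is present, so the union is just that shape — area = 609.00 mm². So its area = 609.00 mm². Layer 59 is larger (645.68 vs 609.00 mm²).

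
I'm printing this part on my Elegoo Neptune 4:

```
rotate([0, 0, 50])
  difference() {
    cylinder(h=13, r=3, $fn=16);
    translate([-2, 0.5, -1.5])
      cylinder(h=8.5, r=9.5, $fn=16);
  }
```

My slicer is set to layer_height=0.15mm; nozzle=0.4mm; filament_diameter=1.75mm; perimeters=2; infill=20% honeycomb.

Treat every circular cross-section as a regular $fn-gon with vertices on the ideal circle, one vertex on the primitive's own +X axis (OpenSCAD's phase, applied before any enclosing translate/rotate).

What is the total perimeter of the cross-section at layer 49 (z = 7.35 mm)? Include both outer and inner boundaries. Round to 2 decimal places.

18.73 mm

At z = 7.35 mm: the cylinder: section is a regular 16-gon, circumradius r=3 (perimeter = 2·16·3.000·sin(180°/16) = 18.73 mm); the cylinder at (-2, 0.5) does not reach this height (z outside [-1.5, 7]); Taking the first minus the rest: none of the subtracted shapes is present at this height, so the r=3 cylinder is unchanged — boundary = 18.73 mm; (rotated 50° about Z; rotation is an isometry so areas/perimeters/island counts are preserved). Overall, the cross-section is a single solid region. Total boundary length (outer) = 18.73 mm.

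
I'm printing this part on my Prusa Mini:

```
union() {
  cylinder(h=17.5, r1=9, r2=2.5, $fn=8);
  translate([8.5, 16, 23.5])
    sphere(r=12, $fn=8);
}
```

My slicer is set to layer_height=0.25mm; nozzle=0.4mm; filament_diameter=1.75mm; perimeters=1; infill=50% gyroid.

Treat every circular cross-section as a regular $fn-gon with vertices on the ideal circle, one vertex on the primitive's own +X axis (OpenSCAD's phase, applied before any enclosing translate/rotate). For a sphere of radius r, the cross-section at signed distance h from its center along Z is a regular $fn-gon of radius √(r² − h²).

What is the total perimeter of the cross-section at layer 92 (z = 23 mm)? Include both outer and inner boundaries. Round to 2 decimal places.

At z = 23 mm: the cone is absent (z outside [0, 17.5]); the r=12 sphere at (8.5, 16) slices to a regular 8-gon of circumradius 11.990 (√(r²−h²) with h=0.5 from center) (perimeter = 2·8·11.990·sin(180°/8) = 73.41 mm); Combining (union): only the r=12 sphere at (8.5, 16) is present, so the union is just that shape — boundary = 73.41 mm. Overall, the cross-section is a single solid region. Total boundary length (outer) = 73.41 mm.

73.41 mm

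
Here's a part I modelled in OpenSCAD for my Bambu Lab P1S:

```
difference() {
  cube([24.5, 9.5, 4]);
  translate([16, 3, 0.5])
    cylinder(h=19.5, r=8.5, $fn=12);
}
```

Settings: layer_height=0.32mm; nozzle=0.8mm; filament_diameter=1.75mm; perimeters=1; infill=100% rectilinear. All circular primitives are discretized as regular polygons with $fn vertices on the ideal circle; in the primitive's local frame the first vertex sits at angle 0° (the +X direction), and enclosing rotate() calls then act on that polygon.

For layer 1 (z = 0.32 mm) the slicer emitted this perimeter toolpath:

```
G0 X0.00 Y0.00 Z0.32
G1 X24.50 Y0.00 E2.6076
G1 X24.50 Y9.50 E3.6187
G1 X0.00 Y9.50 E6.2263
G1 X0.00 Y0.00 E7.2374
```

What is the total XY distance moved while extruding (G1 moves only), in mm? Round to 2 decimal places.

Sum the Euclidean lengths of each G1 segment: total = 68.00 mm.

68.00 mm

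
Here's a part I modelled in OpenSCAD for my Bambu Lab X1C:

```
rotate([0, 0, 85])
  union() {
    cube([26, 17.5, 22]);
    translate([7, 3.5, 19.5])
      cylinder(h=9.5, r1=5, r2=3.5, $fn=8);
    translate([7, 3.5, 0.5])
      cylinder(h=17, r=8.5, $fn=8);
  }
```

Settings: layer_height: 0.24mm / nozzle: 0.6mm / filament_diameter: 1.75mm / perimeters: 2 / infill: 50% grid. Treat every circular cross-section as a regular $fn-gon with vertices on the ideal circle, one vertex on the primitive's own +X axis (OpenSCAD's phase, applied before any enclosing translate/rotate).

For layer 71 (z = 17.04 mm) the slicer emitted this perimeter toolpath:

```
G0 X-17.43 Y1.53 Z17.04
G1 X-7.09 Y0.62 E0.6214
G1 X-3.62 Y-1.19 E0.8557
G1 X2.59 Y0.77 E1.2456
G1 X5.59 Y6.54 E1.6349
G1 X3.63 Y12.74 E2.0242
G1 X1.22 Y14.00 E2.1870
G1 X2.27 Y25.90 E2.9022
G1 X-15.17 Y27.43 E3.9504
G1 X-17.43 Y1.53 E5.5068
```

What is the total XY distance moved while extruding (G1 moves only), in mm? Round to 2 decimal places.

Sum the Euclidean lengths of each G1 segment: total = 91.98 mm.

91.98 mm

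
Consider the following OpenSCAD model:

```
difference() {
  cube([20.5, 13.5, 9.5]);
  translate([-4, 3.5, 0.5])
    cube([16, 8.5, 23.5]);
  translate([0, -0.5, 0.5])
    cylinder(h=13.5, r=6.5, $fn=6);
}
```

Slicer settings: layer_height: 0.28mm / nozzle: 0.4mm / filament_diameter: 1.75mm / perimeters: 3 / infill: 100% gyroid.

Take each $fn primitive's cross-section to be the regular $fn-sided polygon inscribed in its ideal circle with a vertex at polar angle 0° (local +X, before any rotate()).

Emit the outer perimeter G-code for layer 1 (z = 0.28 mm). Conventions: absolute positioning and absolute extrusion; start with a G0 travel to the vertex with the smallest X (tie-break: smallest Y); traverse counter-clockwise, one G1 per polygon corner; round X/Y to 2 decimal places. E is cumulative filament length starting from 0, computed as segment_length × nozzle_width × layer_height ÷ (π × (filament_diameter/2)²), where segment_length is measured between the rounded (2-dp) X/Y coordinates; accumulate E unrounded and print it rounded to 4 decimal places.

At z = 0.28 mm: the cube (footprint 20.5×13.5) is included at this height; the cube at (-4, 3.5) does not reach this height (z outside [0.5, 24]); the cylinder at (0, -0.5) is absent (z outside [0.5, 14]); Subtracting the remaining from the first: none of the subtracted shapes is present at this height, so the 20.5×13.5 cube is unchanged — 1 connected region. The outline is a single polygon with 4 vertices. Extrusion per mm of travel: 0.4 × 0.28 / (π × 0.875²) = 0.046564. Accumulating E over each segment gives final E = 3.1664.

G0 X0.00 Y0.00 Z0.28
G1 X20.50 Y0.00 E0.9546
G1 X20.50 Y13.50 E1.5832
G1 X0.00 Y13.50 E2.5377
G1 X0.00 Y0.00 E3.1664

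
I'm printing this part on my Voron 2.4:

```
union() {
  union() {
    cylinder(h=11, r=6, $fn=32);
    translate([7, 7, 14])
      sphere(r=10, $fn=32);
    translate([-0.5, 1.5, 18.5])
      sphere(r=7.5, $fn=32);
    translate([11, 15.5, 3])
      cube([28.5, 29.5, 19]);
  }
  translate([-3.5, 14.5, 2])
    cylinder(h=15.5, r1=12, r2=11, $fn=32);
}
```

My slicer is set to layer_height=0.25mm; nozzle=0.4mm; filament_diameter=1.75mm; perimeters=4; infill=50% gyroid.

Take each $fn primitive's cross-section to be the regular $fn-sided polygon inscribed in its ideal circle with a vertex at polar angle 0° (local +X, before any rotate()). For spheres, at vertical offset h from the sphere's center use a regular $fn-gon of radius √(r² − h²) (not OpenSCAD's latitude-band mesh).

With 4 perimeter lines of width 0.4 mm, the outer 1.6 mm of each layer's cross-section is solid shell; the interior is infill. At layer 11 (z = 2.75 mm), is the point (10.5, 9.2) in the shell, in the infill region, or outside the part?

outside

At z = 2.75 mm: the r=6 cylinder gives a regular 32-gon of circumradius 6 (constant along its height); the sphere at (7, 7) does not reach this height (|z−center|=11.250 > r=10); the sphere at (-0.5, 1.5) does not reach this height (|z−center|=15.750 > r=7.5); the cube at (11, 15.5) is absent (z outside [3, 22]); Combining (union): only the r=6 cylinder is present, so the union is just that shape — 1 connected region; the cone at (-3.5, 14.5) contributes a regular 32-gon of circumradius 11.952 (interpolated between r1=12 and r2=11 at t=0.048); Combining (union): the regions partially overlap (shared area 18.56 mm²), so overlapping operands fuse into one piece — 1 connected region. Overall, the cross-section is a single solid region. The nearest boundary edge runs (8.22, 12.17)→(7.54, 9.93); distance from the point to it = 3.04 mm. The point is not inside any of the regions above, so it lies outside the cross-section (3.04 mm from the nearest boundary).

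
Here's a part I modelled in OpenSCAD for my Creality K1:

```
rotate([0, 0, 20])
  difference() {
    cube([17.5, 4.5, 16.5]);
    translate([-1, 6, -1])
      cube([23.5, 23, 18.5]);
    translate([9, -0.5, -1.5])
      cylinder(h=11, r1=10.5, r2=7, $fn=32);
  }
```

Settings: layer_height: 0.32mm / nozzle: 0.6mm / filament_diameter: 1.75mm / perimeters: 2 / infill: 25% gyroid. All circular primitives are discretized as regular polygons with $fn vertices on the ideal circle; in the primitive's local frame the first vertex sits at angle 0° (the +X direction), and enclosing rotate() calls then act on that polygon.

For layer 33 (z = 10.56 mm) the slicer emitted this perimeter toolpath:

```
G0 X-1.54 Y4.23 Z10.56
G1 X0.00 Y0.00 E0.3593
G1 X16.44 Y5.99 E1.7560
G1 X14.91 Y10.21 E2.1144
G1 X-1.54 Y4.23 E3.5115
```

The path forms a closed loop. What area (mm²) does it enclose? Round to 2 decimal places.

Apply the shoelace formula to the sequence of (X, Y) vertices; enclosed area = 78.67 mm².

78.67 mm²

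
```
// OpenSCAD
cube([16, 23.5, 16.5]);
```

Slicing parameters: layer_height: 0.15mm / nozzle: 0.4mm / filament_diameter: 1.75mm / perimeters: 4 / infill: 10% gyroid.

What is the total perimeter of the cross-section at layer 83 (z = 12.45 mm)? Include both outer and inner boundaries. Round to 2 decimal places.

At z = 12.45 mm: the cube (footprint 16×23.5) is included at this height (perimeter 79.00 mm). Overall, the cross-section is a single solid region. Total boundary length (outer) = 79.00 mm.

79.00 mm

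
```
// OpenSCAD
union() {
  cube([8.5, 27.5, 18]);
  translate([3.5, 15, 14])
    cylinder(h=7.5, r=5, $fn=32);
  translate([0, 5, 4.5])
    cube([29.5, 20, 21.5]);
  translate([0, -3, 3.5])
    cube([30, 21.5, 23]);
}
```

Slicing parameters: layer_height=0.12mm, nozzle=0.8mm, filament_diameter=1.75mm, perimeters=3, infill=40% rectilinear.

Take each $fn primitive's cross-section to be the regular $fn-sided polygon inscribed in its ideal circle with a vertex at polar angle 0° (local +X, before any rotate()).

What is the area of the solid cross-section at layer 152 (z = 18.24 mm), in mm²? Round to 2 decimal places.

At z = 18.24 mm: the cube is not intersected at this z (z outside [0, 18]); the r=5 cylinder at (3.5, 15) contributes a regular 32-gon of circumradius 5 (area = (32/2)·5.000²·sin(360°/32) = 78.04 mm²); the cube at (0, 5) is present — its section is the full 29.5×20 rectangle (area 590.00 mm²); the 30×21.5 cube at (0, -3) contributes its full rectangle (area 645.00 mm²); Taking the union: the regions partially overlap — summed areas 1313.04 mm² minus the doubly-counted overlap 469.02 mm² gives 844.01 mm² — area = 844.01 mm². Overall, the cross-section is a single solid region. Net area = 844.01 mm².

844.01 mm²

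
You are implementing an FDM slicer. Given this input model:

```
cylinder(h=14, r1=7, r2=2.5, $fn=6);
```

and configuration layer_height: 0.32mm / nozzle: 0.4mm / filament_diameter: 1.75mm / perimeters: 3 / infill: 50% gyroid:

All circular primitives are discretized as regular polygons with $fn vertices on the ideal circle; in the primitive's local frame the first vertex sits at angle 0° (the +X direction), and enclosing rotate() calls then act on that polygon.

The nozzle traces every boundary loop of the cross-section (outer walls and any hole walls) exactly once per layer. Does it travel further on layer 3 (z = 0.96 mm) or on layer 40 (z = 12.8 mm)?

Layer 3 (z = 0.96): the cone (r1=7→r2=2.5) has section circumradius 6.691 here — a regular 6-gon (perimeter = 2·6·6.691·sin(180°/6) = 40.15 mm). So its perimeter = 40.15 mm. Layer 40 (z = 12.8): the cone (r1=7→r2=2.5) has section circumradius 2.886 here — a regular 6-gon (perimeter = 2·6·2.886·sin(180°/6) = 17.31 mm). So its perimeter = 17.31 mm. Layer 3 is larger (40.15 vs 17.31 mm).

layer 3 (z = 0.96 mm)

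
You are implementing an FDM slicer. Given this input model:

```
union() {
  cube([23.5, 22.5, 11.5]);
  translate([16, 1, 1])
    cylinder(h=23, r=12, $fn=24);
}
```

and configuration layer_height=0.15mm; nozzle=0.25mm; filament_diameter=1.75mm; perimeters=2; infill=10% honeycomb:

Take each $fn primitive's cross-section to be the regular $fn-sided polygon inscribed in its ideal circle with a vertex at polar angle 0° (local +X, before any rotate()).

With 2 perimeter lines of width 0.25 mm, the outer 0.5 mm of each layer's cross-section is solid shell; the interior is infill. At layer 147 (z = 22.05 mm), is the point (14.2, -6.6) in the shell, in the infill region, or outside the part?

infill

At z = 22.05 mm: the cube is not intersected at this z (z outside [0, 11.5]); the cylinder at (16, 1): section is a regular 24-gon, circumradius r=12; Combining (union): only the r=12 cylinder at (16, 1) is present, so the union is just that shape — 1 connected region. Overall, the cross-section is a single solid region. The nearest boundary edge runs (12.89, -10.59)→(16.00, -11.00); distance from the point to it = 4.13 mm. The point is inside the cross-section and 4.13 mm from the nearest boundary — more than the 0.5 mm shell width (2 × 0.25), so it's in the infill interior.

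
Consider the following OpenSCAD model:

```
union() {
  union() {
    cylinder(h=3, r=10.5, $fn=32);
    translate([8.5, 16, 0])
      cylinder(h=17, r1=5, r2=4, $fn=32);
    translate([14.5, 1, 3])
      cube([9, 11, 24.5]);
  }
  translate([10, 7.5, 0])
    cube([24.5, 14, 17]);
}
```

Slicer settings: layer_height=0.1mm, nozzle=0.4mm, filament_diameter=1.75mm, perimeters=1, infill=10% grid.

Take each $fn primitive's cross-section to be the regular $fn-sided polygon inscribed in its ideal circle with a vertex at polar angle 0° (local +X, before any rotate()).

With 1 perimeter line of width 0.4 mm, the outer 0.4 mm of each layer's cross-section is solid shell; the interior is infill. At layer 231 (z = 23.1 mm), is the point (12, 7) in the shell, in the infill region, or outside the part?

outside

At z = 23.1 mm: the cylinder does not reach this height (z outside [0, 3]); the cone at (8.5, 16) is not intersected at this z (z outside [0, 17]); the cube at (14.5, 1) is present — its section is the full 9×11 rectangle; Taking the union: only the 9×11 cube at (14.5, 1) is present, so the union is just that shape — 1 connected region; the cube at (10, 7.5) does not reach this height (z outside [0, 17]); Combining (union): only that combined region is present, so the union is just that shape — 1 connected region. Overall, the cross-section is a single solid region. The nearest boundary edge runs (14.50, 12.00)→(14.50, 1.00); distance from the point to it = 2.50 mm. The point is not inside any of the regions above, so it lies outside the cross-section (2.50 mm from the nearest boundary).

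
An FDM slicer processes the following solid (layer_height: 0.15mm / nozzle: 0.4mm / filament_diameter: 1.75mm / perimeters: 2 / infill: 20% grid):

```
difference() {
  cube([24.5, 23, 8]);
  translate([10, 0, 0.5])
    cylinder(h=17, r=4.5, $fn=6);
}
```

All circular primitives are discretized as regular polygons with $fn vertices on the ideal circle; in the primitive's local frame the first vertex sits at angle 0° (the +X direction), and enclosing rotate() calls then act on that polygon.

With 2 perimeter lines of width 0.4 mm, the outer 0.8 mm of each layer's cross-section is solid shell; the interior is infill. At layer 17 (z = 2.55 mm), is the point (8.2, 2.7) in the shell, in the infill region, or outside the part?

At z = 2.55 mm: the 24.5×23 cube contributes its full rectangle; the cylinder at (10, 0): section is a regular 6-gon, circumradius r=4.5; After the difference (first − rest): starting from the 24.5×23 cube, the r=4.5 cylinder at (10, 0) partially overlaps it — only the 26.31 mm² overlap (of its 52.61 mm²) is removed, clipping the outline — 1 connected region. Overall, the cross-section is a single solid region. The nearest boundary edge runs (7.75, 3.90)→(5.50, 0.00); distance from the point to it = 0.99 mm. The point is not inside any of the regions above, so it lies outside the cross-section (0.99 mm from the nearest boundary).

outside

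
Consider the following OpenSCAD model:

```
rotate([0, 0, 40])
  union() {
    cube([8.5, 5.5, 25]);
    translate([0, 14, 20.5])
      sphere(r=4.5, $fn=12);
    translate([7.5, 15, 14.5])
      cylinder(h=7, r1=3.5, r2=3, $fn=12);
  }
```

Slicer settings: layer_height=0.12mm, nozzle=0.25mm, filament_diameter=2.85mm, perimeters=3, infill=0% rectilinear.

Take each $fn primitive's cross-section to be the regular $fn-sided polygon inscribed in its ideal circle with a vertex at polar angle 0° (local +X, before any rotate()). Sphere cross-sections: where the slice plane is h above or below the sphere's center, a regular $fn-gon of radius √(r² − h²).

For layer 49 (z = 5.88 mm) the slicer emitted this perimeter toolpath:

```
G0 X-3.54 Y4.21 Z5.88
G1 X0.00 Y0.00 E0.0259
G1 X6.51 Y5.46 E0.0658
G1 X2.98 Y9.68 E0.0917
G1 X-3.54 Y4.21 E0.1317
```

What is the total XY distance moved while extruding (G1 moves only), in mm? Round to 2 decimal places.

Sum the Euclidean lengths of each G1 segment: total = 28.01 mm.

28.01 mm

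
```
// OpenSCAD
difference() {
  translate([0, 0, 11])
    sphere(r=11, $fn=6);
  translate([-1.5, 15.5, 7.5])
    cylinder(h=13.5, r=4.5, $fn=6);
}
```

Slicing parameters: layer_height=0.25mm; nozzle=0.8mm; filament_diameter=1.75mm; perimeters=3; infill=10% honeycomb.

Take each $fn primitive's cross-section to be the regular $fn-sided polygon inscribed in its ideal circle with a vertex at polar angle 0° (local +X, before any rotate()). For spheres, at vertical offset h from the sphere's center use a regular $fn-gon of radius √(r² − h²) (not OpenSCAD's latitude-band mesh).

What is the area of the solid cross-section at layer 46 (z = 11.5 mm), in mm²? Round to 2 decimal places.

313.72 mm²

At z = 11.5 mm: the r=11 sphere contributes a regular 6-gon of circumradius √(11²−0.5²) = 10.989 (area = (6/2)·10.989²·sin(360°/6) = 313.72 mm²); the r=4.5 cylinder at (-1.5, 15.5) contributes a regular 6-gon of circumradius 4.5 (area = (6/2)·4.500²·sin(360°/6) = 52.61 mm²); Subtracting the remaining from the first: starting from the r=11 sphere (313.72 mm²), the r=4.5 cylinder at (-1.5, 15.5) misses the remaining region (no effect) — area = 313.72 mm². Overall, the cross-section is a single solid region. Net area = 313.72 mm².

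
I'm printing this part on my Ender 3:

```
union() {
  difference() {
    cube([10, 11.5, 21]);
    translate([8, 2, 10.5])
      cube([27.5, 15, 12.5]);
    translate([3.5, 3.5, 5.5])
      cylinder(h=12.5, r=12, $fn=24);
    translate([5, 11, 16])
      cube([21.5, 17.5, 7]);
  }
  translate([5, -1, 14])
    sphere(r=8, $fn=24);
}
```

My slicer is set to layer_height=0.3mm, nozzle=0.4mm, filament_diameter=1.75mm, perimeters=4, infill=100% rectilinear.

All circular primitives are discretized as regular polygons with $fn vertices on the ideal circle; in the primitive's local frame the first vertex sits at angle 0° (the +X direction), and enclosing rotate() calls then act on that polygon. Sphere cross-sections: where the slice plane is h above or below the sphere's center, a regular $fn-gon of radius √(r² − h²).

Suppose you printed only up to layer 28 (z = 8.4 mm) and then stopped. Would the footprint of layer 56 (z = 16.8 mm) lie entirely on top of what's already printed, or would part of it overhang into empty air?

part overhangs

Compare the two slices. At z = 8.4: the cube (footprint 10×11.5) is included at this height (area 115.00 mm²); the cube at (8, 2) is not intersected at this z (z outside [10.5, 23]); the r=12 cylinder at (3.5, 3.5) contributes a regular 24-gon of circumradius 12 (area = (24/2)·12.000²·sin(360°/24) = 447.24 mm²); the cube at (5, 11) is not intersected at this z (z outside [16, 23]); After the difference (first − rest): starting from the 10×11.5 cube (115.00 mm²), the r=12 cylinder at (3.5, 3.5) covers all of what remains (removes everything) — nothing remains; the sphere at (5, -1): section is a regular 24-gon, circumradius = √(r²−h²) = √(8²−5.6²) = 5.713 (area = (24/2)·5.713²·sin(360°/24) = 101.37 mm²); Taking the union: only the r=8 sphere at (5, -1) is present, so the union is just that shape — area = 101.37 mm². At z = 16.8: the cube (footprint 10×11.5) is included at this height (area 115.00 mm²); the cube at (8, 2) (footprint 27.5×15) is included at this height (area 412.50 mm²); the r=12 cylinder at (3.5, 3.5) gives a regular 24-gon of circumradius 12 (constant along its height) (area = (24/2)·12.000²·sin(360°/24) = 447.24 mm²); the 21.5×17.5 cube at (5, 11) contributes its full rectangle (area 376.25 mm²); Subtracting the remaining from the first: starting from the 10×11.5 cube (115.00 mm²), the 27.5×15 cube at (8, 2) partially overlaps it — only the 19.00 mm² overlap (of its 412.50 mm²) is removed, clipping the outline; the r=12 cylinder at (3.5, 3.5) covers all of what remains (removes everything); the 21.5×17.5 cube at (5, 11) misses the remaining region (no effect) — nothing remains; the sphere at (5, -1): section is a regular 24-gon, circumradius = √(r²−h²) = √(8²−2.8²) = 7.494 (area = (24/2)·7.494²·sin(360°/24) = 174.42 mm²); Combining (union): only the r=8 sphere at (5, -1) is present, so the union is just that shape — area = 174.42 mm². Checking containment: at z = 16.8 the cross-section extends beyond the z = 8.4 cross-section by about 73.05 mm².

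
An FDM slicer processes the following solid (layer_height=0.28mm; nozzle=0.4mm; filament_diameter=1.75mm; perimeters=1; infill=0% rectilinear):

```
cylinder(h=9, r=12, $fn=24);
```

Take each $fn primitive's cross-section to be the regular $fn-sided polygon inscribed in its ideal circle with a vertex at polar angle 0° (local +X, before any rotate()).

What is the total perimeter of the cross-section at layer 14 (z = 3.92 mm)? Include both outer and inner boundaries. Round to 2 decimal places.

75.18 mm

At z = 3.92 mm: the r=12 cylinder contributes a regular 24-gon of circumradius 12 (perimeter = 2·24·12.000·sin(180°/24) = 75.18 mm). Overall, the cross-section is a single solid region. Total boundary length (outer) = 75.18 mm.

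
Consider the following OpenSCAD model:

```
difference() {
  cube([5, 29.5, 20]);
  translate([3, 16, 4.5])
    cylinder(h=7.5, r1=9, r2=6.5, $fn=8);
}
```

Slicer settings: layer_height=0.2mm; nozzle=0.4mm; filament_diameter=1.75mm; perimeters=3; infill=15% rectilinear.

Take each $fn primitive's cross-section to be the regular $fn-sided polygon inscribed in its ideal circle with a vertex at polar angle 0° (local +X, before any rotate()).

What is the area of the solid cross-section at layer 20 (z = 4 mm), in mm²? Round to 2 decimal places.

147.50 mm²

At z = 4 mm: the cube is present — its section is the full 5×29.5 rectangle (area 147.50 mm²); the cone at (3, 16) is not intersected at this z (z outside [4.5, 12]); Taking the first minus the rest: none of the subtracted shapes is present at this height, so the 5×29.5 cube is unchanged — area = 147.50 mm². Overall, the cross-section is a single solid region. Net area = 147.50 mm².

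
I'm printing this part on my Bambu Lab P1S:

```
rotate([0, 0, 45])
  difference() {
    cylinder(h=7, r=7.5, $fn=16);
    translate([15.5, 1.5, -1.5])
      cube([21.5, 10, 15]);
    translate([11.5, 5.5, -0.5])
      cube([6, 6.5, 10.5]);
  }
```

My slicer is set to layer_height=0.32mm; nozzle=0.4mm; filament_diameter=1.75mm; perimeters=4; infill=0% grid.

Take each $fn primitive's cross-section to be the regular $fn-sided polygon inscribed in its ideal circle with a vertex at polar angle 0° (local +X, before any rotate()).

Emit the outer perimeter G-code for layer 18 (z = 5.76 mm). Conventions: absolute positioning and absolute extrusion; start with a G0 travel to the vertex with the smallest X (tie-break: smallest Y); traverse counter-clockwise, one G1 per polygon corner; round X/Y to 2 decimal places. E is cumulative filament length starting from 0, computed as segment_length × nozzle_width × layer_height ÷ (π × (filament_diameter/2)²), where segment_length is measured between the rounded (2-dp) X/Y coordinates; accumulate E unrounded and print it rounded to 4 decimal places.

G0 X-7.50 Y0.00 Z5.76
G1 X-6.93 Y-2.87 E0.1557
G1 X-5.30 Y-5.30 E0.3114
G1 X-2.87 Y-6.93 E0.4671
G1 X0.00 Y-7.50 E0.6229
G1 X2.87 Y-6.93 E0.7786
G1 X5.30 Y-5.30 E0.9343
G1 X6.93 Y-2.87 E1.0900
G1 X7.50 Y0.00 E1.2457
G1 X6.93 Y2.87 E1.4014
G1 X5.30 Y5.30 E1.5571
G1 X2.87 Y6.93 E1.7128
G1 X0.00 Y7.50 E1.8686
G1 X-2.87 Y6.93 E2.0243
G1 X-5.30 Y5.30 E2.1800
G1 X-6.93 Y2.87 E2.3357
G1 X-7.50 Y0.00 E2.4914

At z = 5.76 mm: the r=7.5 cylinder gives a regular 16-gon of circumradius 7.5 (constant along its height); the 21.5×10 cube at (15.5, 1.5) contributes its full rectangle; the cube at (11.5, 5.5) (footprint 6×6.5) is included at this height; Taking the first minus the rest: starting from the r=7.5 cylinder, the 21.5×10 cube at (15.5, 1.5) misses the remaining region (no effect); the 6×6.5 cube at (11.5, 5.5) misses the remaining region (no effect) — 1 connected region; (rotated 45° about Z; rotation is an isometry so areas/perimeters/island counts are preserved). The outline is a single polygon with 16 vertices. Extrusion per mm of travel: 0.4 × 0.32 / (π × 0.875²) = 0.053216. Accumulating E over each segment gives final E = 2.4914.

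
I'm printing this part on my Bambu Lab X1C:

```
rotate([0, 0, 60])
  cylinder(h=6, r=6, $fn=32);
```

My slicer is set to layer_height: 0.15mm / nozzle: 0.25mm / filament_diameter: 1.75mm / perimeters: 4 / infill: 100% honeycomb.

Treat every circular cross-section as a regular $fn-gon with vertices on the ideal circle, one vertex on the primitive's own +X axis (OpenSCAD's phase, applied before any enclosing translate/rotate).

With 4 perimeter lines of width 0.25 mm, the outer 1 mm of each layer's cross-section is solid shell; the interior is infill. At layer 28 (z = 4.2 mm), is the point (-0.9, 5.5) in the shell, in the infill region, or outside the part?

shell

At z = 4.2 mm: the r=6 cylinder gives a regular 32-gon of circumradius 6 (constant along its height); (rotated 60° about Z; rotation is an isometry so areas/perimeters/island counts are preserved). Overall, the cross-section is a single solid region. Undo the 60° rotation: the query point maps to (4.313, 3.529) in the un-rotated model frame. The nearest boundary edge runs (4.99, 3.33)→(4.24, 4.24); distance from the point to it = 0.40 mm. The point is inside the cross-section, 0.40 mm from the nearest boundary — within the 1 mm shell band (4 × 0.25).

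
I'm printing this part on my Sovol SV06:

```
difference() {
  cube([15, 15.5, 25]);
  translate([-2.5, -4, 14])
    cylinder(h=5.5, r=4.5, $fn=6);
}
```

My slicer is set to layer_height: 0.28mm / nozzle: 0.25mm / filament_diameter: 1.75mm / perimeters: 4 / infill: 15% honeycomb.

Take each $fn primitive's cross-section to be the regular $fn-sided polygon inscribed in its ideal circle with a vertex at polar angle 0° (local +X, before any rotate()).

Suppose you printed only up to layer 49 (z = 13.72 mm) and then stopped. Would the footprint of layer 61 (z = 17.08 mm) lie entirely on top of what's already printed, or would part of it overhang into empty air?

entirely on top

Compare the two slices. At z = 13.72: the cube is present — its section is the full 15×15.5 rectangle (area 232.50 mm²); the cylinder at (-2.5, -4) is absent (z outside [14, 19.5]); After the difference (first − rest): none of the subtracted shapes is present at this height, so the 15×15.5 cube is unchanged — area = 232.50 mm². At z = 17.08: the 15×15.5 cube contributes its full rectangle (area 232.50 mm²); the r=4.5 cylinder at (-2.5, -4) contributes a regular 6-gon of circumradius 4.5 (area = (6/2)·4.500²·sin(360°/6) = 52.61 mm²); Subtracting the remaining from the first: starting from the 15×15.5 cube (232.50 mm²), the r=4.5 cylinder at (-2.5, -4) misses the remaining region (no effect) — area = 232.50 mm². Checking containment: the cross-section at z = 17.08 is a subset of the cross-section at z = 13.72.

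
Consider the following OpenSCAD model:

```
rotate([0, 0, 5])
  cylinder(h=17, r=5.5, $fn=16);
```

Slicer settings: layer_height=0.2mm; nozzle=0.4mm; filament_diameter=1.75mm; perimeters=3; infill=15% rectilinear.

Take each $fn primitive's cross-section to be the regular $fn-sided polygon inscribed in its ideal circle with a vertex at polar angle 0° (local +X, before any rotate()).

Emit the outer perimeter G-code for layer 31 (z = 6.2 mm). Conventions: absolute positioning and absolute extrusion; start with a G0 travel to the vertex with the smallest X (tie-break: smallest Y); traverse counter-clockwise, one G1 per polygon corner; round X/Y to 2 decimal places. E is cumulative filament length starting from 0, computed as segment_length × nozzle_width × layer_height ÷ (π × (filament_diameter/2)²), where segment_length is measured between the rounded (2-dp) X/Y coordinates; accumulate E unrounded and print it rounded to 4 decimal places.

At z = 6.2 mm: the r=5.5 cylinder contributes a regular 16-gon of circumradius 5.5; (whole slice rotated 5° about Z — lengths, areas and connectivity unchanged). The outline is a single polygon with 16 vertices. Extrusion per mm of travel: 0.4 × 0.2 / (π × 0.875²) = 0.033260. Accumulating E over each segment gives final E = 1.1423.

G0 X-5.48 Y-0.48 Z6.20
G1 X-4.88 Y-2.54 E0.0714
G1 X-3.54 Y-4.21 E0.1426
G1 X-1.65 Y-5.25 E0.2143
G1 X0.48 Y-5.48 E0.2856
G1 X2.54 Y-4.88 E0.3569
G1 X4.21 Y-3.54 E0.4282
G1 X5.25 Y-1.65 E0.4999
G1 X5.48 Y0.48 E0.5712
G1 X4.88 Y2.54 E0.6425
G1 X3.54 Y4.21 E0.7137
G1 X1.65 Y5.25 E0.7855
G1 X-0.48 Y5.48 E0.8568
G1 X-2.54 Y4.88 E0.9281
G1 X-4.21 Y3.54 E0.9993
G1 X-5.25 Y1.65 E1.0711
G1 X-5.48 Y-0.48 E1.1423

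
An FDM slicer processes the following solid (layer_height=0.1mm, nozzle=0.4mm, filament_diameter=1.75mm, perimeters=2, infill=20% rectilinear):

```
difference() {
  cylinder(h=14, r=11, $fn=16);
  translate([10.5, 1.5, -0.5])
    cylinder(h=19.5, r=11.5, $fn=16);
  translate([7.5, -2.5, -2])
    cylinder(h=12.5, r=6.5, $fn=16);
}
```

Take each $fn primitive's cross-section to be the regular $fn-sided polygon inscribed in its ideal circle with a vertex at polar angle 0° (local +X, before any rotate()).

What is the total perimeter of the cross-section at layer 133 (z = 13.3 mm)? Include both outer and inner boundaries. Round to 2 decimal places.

At z = 13.3 mm: the r=11 cylinder gives a regular 16-gon of circumradius 11 (constant along its height) (perimeter = 2·16·11.000·sin(180°/16) = 68.67 mm); the cylinder at (10.5, 1.5): section is a regular 16-gon, circumradius r=11.5 (perimeter = 2·16·11.500·sin(180°/16) = 71.79 mm); the cylinder at (7.5, -2.5) is not intersected at this z (z outside [-2, 10.5]); Taking the first minus the rest: starting from the r=11 cylinder, the r=11.5 cylinder at (10.5, 1.5) partially overlaps it — only the 161.18 mm² overlap (of its 404.88 mm²) is removed, clipping the outline — boundary = 67.65 mm. Overall, the cross-section is a single solid region. Total boundary length (outer) = 67.65 mm.

67.65 mm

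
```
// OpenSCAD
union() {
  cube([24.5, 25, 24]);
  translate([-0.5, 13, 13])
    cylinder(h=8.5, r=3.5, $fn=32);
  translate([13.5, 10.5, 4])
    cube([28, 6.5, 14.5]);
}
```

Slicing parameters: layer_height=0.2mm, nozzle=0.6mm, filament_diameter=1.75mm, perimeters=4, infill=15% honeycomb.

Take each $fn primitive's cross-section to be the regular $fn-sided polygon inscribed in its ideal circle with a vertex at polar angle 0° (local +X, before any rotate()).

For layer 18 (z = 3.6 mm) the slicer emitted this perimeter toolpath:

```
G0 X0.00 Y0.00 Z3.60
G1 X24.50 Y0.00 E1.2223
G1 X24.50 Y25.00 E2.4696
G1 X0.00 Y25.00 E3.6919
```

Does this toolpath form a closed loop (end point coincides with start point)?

Start point (G0): (0.00, 0.00). End point (last G1): the path does not return to the start — open.

no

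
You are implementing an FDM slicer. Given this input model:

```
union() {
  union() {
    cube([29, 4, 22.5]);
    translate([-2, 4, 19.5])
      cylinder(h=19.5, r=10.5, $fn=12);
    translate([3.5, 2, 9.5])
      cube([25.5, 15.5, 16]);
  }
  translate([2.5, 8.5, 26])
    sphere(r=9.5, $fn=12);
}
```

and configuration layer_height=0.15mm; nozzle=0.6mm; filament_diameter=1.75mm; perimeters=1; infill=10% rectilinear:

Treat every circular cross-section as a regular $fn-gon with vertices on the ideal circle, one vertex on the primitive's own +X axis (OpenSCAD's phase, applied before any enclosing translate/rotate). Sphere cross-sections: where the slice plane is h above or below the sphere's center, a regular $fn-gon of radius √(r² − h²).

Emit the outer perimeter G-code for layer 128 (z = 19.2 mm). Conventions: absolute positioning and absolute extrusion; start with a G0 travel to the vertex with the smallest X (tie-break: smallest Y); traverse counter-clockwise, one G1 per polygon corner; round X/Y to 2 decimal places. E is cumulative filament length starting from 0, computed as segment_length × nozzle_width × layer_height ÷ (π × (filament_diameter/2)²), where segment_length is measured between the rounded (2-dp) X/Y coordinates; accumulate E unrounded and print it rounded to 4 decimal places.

G0 X-4.13 Y8.50 Z19.20
G1 X-3.25 Y5.18 E0.1285
G1 X-0.82 Y2.75 E0.2571
G1 X0.00 Y2.54 E0.2888
G1 X0.00 Y0.00 E0.3838
G1 X29.00 Y0.00 E1.4689
G1 X29.00 Y17.50 E2.1237
G1 X3.50 Y17.50 E3.0779
G1 X3.50 Y14.87 E3.1763
G1 X2.50 Y15.13 E3.2150
G1 X-0.82 Y14.25 E3.3435
G1 X-3.25 Y11.82 E3.4721
G1 X-4.13 Y8.50 E3.6006

At z = 19.2 mm: the 29×4 cube contributes its full rectangle; the cylinder at (-2, 4) is absent (z outside [19.5, 39]); the cube at (3.5, 2) (footprint 25.5×15.5) is included at this height; Combining (union): the regions partially overlap (shared area 51.00 mm²), so overlapping operands fuse into one piece — 1 connected region; the sphere at (2.5, 8.5): section is a regular 12-gon, circumradius = √(r²−h²) = √(9.5²−6.8²) = 6.634; Merging all regions: the regions partially overlap (shared area 59.51 mm²), so overlapping operands fuse into one piece — 1 connected region. The outline is a single polygon with 12 vertices. Extrusion per mm of travel: 0.6 × 0.15 / (π × 0.875²) = 0.037418. Accumulating E over each segment gives final E = 3.6006.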